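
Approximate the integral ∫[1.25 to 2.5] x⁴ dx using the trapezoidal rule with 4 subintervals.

f(x) = x⁴
a = 1.25, b = 2.5, n = 4
h = (b - a)/n = 0.312500

Trapezoidal rule: (h/2)[f(x₀) + 2f(x₁) + 2f(x₂) + ... + f(xₙ)]

x_0 = 1.2500, f(x_0) = 2.441406, coefficient = 1
x_1 = 1.5625, f(x_1) = 5.960464, coefficient = 2
x_2 = 1.8750, f(x_2) = 12.359619, coefficient = 2
x_3 = 2.1875, f(x_3) = 22.897720, coefficient = 2
x_4 = 2.5000, f(x_4) = 39.062500, coefficient = 1

I ≈ (0.312500/2) × 123.939514 = 19.365549
Exact value: 18.920898
Error: 0.444651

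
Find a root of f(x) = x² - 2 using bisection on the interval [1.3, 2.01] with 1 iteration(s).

f(x) = x² - 2
Initial interval: [1.3, 2.01]

Iteration 1:
  c_1 = (1.300000 + 2.010000)/2 = 1.655000
  f(c_1) = f(1.655000) = 0.739025
  f(a) × f(c) < 0, new interval: [1.300000, 1.655000]

After 1 iteration(s), the approximation is c_1 = 1.655000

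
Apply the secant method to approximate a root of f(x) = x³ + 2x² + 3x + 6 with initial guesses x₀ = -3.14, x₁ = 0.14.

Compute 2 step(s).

f(x) = x³ + 2x² + 3x + 6
x₀ = -3.14, x₁ = 0.14

Secant formula: x_{n+1} = x_n - f(x_n)(x_n - x_{n-1})/(f(x_n) - f(x_{n-1}))

Iteration 1:
  f(-3.140000) = -14.659944
  f(0.140000) = 6.461944
  x_2 = 0.140000 - 6.461944×(0.140000 - (-3.140000))/(6.461944 - (-14.659944))
       = -0.863470
Iteration 2:
  f(0.140000) = 6.461944
  f(-0.863470) = 4.256965
  x_3 = -0.863470 - 4.256965×(-0.863470 - 0.140000)/(4.256965 - 6.461944)
       = -2.800783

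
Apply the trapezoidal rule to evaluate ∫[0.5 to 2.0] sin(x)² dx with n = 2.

f(x) = sin(x)²
a = 0.5, b = 2.0, n = 2
h = (b - a)/n = 0.750000

Trapezoidal rule: (h/2)[f(x₀) + 2f(x₁) + 2f(x₂) + ... + f(xₙ)]

x_0 = 0.5000, f(x_0) = 0.229849, coefficient = 1
x_1 = 1.2500, f(x_1) = 0.900572, coefficient = 2
x_2 = 2.0000, f(x_2) = 0.826822, coefficient = 1

I ≈ (0.750000/2) × 2.857814 = 1.071680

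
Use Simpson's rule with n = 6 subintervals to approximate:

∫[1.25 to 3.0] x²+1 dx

f(x) = x²+1
a = 1.25, b = 3.0, n = 6
h = (b - a)/n = 0.291667

Simpson's rule: (h/3)[f(x₀) + 4f(x₁) + 2f(x₂) + ... + f(xₙ)]

x_0 = 1.2500, f(x_0) = 2.562500, coefficient = 1
x_1 = 1.5417, f(x_1) = 3.376736, coefficient = 4
x_2 = 1.8333, f(x_2) = 4.361111, coefficient = 2
x_3 = 2.1250, f(x_3) = 5.515625, coefficient = 4
x_4 = 2.4167, f(x_4) = 6.840278, coefficient = 2
x_5 = 2.7083, f(x_5) = 8.335069, coefficient = 4
x_6 = 3.0000, f(x_6) = 10.000000, coefficient = 1

I ≈ (0.291667/3) × 103.875000 = 10.098958
Exact value: 10.098958
Error: 0.000000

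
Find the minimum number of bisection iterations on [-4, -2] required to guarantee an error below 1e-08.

We need (b-a)/2^n ≤ 1e-08
(-2 - (-4))/2^n ≤ 1e-08
2/2^n ≤ 1e-08
2^n ≥ 200000000
n ≥ log₂(200000000) = 27.58
n ≥ 28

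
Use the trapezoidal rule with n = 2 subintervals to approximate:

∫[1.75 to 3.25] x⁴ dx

f(x) = x⁴
a = 1.75, b = 3.25, n = 2
h = (b - a)/n = 0.750000

Trapezoidal rule: (h/2)[f(x₀) + 2f(x₁) + 2f(x₂) + ... + f(xₙ)]

x_0 = 1.7500, f(x_0) = 9.378906, coefficient = 1
x_1 = 2.5000, f(x_1) = 39.062500, coefficient = 2
x_2 = 3.2500, f(x_2) = 111.566406, coefficient = 1

I ≈ (0.750000/2) × 199.070312 = 74.651367
Exact value: 69.235547
Error: 5.415820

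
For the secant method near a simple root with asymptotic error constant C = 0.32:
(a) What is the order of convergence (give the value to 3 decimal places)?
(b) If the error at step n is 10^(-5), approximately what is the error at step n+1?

(a) Secant method has superlinear convergence with order φ = (1+√5)/2 ≈ 1.618.
    This means |e_{n+1}| ≈ C|e_n|^1.618.

(b) With |e_n| = 10^(-5) and C = 0.32:
    |e_{n+1}| ≈ 0.32 × (10^(-5))^1.618 = 0.32 × 10^(-8.09)

(a) ≈ 1.618 (golden ratio); (b) |e_{n+1}| ≈ 2.600e-09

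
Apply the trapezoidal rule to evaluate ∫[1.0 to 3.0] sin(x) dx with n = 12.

f(x) = sin(x)
a = 1.0, b = 3.0, n = 12
h = (b - a)/n = 0.166667

Trapezoidal rule: (h/2)[f(x₀) + 2f(x₁) + 2f(x₂) + ... + f(xₙ)]

x_0 = 1.0000, f(x_0) = 0.841471, coefficient = 1
x_1 = 1.1667, f(x_1) = 0.919445, coefficient = 2
x_2 = 1.3333, f(x_2) = 0.971938, coefficient = 2
x_3 = 1.5000, f(x_3) = 0.997495, coefficient = 2
x_4 = 1.6667, f(x_4) = 0.995408, coefficient = 2
x_5 = 1.8333, f(x_5) = 0.965735, coefficient = 2
x_6 = 2.0000, f(x_6) = 0.909297, coefficient = 2
x_7 = 2.1667, f(x_7) = 0.827660, coefficient = 2
x_8 = 2.3333, f(x_8) = 0.723086, coefficient = 2
x_9 = 2.5000, f(x_9) = 0.598472, coefficient = 2
x_10 = 2.6667, f(x_10) = 0.457273, coefficient = 2
x_11 = 2.8333, f(x_11) = 0.303400, coefficient = 2
x_12 = 3.0000, f(x_12) = 0.141120, coefficient = 1

I ≈ (0.166667/2) × 18.321010 = 1.526751
Exact value: 1.530295
Error: 0.003544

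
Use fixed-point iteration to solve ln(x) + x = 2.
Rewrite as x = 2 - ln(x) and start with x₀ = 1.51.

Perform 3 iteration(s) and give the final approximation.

Equation: ln(x) + x = 2
Fixed-point form: x = 2 - ln(x)
x₀ = 1.51

x_1 = g(1.510000) = 1.587890
x_2 = g(1.587890) = 1.537594
x_3 = g(1.537594) = 1.569781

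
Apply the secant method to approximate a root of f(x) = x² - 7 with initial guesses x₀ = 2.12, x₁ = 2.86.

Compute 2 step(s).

f(x) = x² - 7
x₀ = 2.12, x₁ = 2.86

Secant formula: x_{n+1} = x_n - f(x_n)(x_n - x_{n-1})/(f(x_n) - f(x_{n-1}))

Iteration 1:
  f(2.120000) = -2.505600
  f(2.860000) = 1.179600
  x_2 = 2.860000 - 1.179600×(2.860000 - 2.120000)/(1.179600 - (-2.505600))
       = 2.623133
Iteration 2:
  f(2.860000) = 1.179600
  f(2.623133) = -0.119176
  x_3 = 2.623133 - (-0.119176)×(2.623133 - 2.860000)/(-0.119176 - 1.179600)
       = 2.644868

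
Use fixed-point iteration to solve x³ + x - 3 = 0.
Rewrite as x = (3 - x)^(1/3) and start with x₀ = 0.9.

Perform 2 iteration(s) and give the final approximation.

Equation: x³ + x - 3 = 0
Fixed-point form: x = (3 - x)^(1/3)
x₀ = 0.9

x_1 = g(0.900000) = 1.280579
x_2 = g(1.280579) = 1.198011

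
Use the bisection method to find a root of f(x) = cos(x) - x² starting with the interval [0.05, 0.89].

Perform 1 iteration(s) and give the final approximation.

f(x) = cos(x) - x²
Initial interval: [0.05, 0.89]

Iteration 1:
  c_1 = (0.050000 + 0.890000)/2 = 0.470000
  f(c_1) = f(0.470000) = 0.670668
  f(a) × f(c) ≥ 0, new interval: [0.470000, 0.890000]

After 1 iteration(s), the approximation is c_1 = 0.470000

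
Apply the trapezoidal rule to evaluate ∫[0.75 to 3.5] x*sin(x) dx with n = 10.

f(x) = x*sin(x)
a = 0.75, b = 3.5, n = 10
h = (b - a)/n = 0.275000

Trapezoidal rule: (h/2)[f(x₀) + 2f(x₁) + 2f(x₂) + ... + f(xₙ)]

x_0 = 0.7500, f(x_0) = 0.511229, coefficient = 1
x_1 = 1.0250, f(x_1) = 0.876082, coefficient = 2
x_2 = 1.3000, f(x_2) = 1.252626, coefficient = 2
x_3 = 1.5750, f(x_3) = 1.574986, coefficient = 2
x_4 = 1.8500, f(x_4) = 1.778359, coefficient = 2
x_5 = 2.1250, f(x_5) = 1.806930, coefficient = 2
x_6 = 2.4000, f(x_6) = 1.621112, coefficient = 2
x_7 = 2.6750, f(x_7) = 1.203337, coefficient = 2
x_8 = 2.9500, f(x_8) = 0.561747, coefficient = 2
x_9 = 3.2250, f(x_9) = -0.268677, coefficient = 2
x_10 = 3.5000, f(x_10) = -1.227741, coefficient = 1

I ≈ (0.275000/2) × 20.096491 = 2.763267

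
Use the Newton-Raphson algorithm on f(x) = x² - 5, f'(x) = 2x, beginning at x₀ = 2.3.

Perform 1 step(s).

f(x) = x² - 5
f'(x) = 2x
x₀ = 2.3

Newton-Raphson formula: x_{n+1} = x_n - f(x_n)/f'(x_n)

Iteration 1:
  f(2.300000) = 0.290000
  f'(2.300000) = 4.600000
  x_1 = 2.300000 - 0.290000/4.600000 = 2.236957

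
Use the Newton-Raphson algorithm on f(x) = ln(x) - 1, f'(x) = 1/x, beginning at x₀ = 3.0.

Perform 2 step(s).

f(x) = ln(x) - 1
f'(x) = 1/x
x₀ = 3.0

Newton-Raphson formula: x_{n+1} = x_n - f(x_n)/f'(x_n)

Iteration 1:
  f(3.000000) = 0.098612
  f'(3.000000) = 0.333333
  x_1 = 3.000000 - 0.098612/0.333333 = 2.704163
Iteration 2:
  f(2.704163) = -0.005208
  f'(2.704163) = 0.369800
  x_2 = 2.704163 - (-0.005208)/0.369800 = 2.718245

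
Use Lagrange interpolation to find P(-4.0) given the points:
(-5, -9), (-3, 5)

Lagrange interpolation formula:
P(x) = Σ yᵢ × Lᵢ(x)
where Lᵢ(x) = Π_{j≠i} (x - xⱼ)/(xᵢ - xⱼ)

L_0(-4.0) = (-4.0 - (-3))/(-5 - (-3)) = 0.500000
L_1(-4.0) = (-4.0 - (-5))/(-3 - (-5)) = 0.500000

P(-4.0) = (-9)×L_0(-4.0) + 5×L_1(-4.0)
P(-4.0) = -2.000000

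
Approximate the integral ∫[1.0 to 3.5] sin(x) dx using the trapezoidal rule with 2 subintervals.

f(x) = sin(x)
a = 1.0, b = 3.5, n = 2
h = (b - a)/n = 1.250000

Trapezoidal rule: (h/2)[f(x₀) + 2f(x₁) + 2f(x₂) + ... + f(xₙ)]

x_0 = 1.0000, f(x_0) = 0.841471, coefficient = 1
x_1 = 2.2500, f(x_1) = 0.778073, coefficient = 2
x_2 = 3.5000, f(x_2) = -0.350783, coefficient = 1

I ≈ (1.250000/2) × 2.046834 = 1.279271
Exact value: 1.476759
Error: 0.197488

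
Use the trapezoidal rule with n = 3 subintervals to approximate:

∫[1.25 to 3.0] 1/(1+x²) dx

f(x) = 1/(1+x²)
a = 1.25, b = 3.0, n = 3
h = (b - a)/n = 0.583333

Trapezoidal rule: (h/2)[f(x₀) + 2f(x₁) + 2f(x₂) + ... + f(xₙ)]

x_0 = 1.2500, f(x_0) = 0.390244, coefficient = 1
x_1 = 1.8333, f(x_1) = 0.229299, coefficient = 2
x_2 = 2.4167, f(x_2) = 0.146193, coefficient = 2
x_3 = 3.0000, f(x_3) = 0.100000, coefficient = 1

I ≈ (0.583333/2) × 1.241228 = 0.362025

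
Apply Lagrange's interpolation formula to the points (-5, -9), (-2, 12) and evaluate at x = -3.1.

Lagrange interpolation formula:
P(x) = Σ yᵢ × Lᵢ(x)
where Lᵢ(x) = Π_{j≠i} (x - xⱼ)/(xᵢ - xⱼ)

L_0(-3.1) = (-3.1 - (-2))/(-5 - (-2)) = 0.366667
L_1(-3.1) = (-3.1 - (-5))/(-2 - (-5)) = 0.633333

P(-3.1) = (-9)×L_0(-3.1) + 12×L_1(-3.1)
P(-3.1) = 4.300000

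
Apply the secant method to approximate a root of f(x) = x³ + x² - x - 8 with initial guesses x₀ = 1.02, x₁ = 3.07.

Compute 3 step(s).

f(x) = x³ + x² - x - 8
x₀ = 1.02, x₁ = 3.07

Secant formula: x_{n+1} = x_n - f(x_n)(x_n - x_{n-1})/(f(x_n) - f(x_{n-1}))

Iteration 1:
  f(1.020000) = -6.918392
  f(3.070000) = 27.289343
  x_2 = 3.070000 - 27.289343×(3.070000 - 1.020000)/(27.289343 - (-6.918392))
       = 1.434605
Iteration 2:
  f(3.070000) = 27.289343
  f(1.434605) = -4.423964
  x_3 = 1.434605 - (-4.423964)×(1.434605 - 3.070000)/(-4.423964 - 27.289343)
       = 1.662741
Iteration 3:
  f(1.434605) = -4.423964
  f(1.662741) = -2.301045
  x_4 = 1.662741 - (-2.301045)×(1.662741 - 1.434605)/(-2.301045 - (-4.423964))
       = 1.910018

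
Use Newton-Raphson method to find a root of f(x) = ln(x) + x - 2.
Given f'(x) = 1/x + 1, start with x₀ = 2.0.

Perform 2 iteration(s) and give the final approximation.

f(x) = ln(x) + x - 2
f'(x) = 1/x + 1
x₀ = 2.0

Newton-Raphson formula: x_{n+1} = x_n - f(x_n)/f'(x_n)

Iteration 1:
  f(2.000000) = 0.693147
  f'(2.000000) = 1.500000
  x_1 = 2.000000 - 0.693147/1.500000 = 1.537902
Iteration 2:
  f(1.537902) = -0.031679
  f'(1.537902) = 1.650237
  x_2 = 1.537902 - (-0.031679)/1.650237 = 1.557099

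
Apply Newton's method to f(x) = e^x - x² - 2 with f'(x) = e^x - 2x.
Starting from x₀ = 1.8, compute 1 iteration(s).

f(x) = e^x - x² - 2
f'(x) = e^x - 2x
x₀ = 1.8

Newton-Raphson formula: x_{n+1} = x_n - f(x_n)/f'(x_n)

Iteration 1:
  f(1.800000) = 0.809647
  f'(1.800000) = 2.449647
  x_1 = 1.800000 - 0.809647/2.449647 = 1.469484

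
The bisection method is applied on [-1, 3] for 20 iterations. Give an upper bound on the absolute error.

Bisection error bound: |error| ≤ (b-a)/2^n
|error| ≤ (3 - (-1))/2^20 = 4/2^20
|error| ≤ 0.0000038147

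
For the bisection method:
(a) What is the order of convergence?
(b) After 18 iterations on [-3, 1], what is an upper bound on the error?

(a) Bisection has linear (order 1) convergence; the error is halved each step.

(b) Error bound = (b-a)/2^n = (1 - (-3))/2^{18}
    = 4/2^{18}

(a) 1 (linear); (b) error ≤ 1.53e-05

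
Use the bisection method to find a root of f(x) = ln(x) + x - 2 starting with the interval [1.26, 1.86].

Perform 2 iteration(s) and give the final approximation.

f(x) = ln(x) + x - 2
Initial interval: [1.26, 1.86]

Iteration 1:
  c_1 = (1.260000 + 1.860000)/2 = 1.560000
  f(c_1) = f(1.560000) = 0.004686
  f(a) × f(c) < 0, new interval: [1.260000, 1.560000]
Iteration 2:
  c_2 = (1.260000 + 1.560000)/2 = 1.410000
  f(c_2) = f(1.410000) = -0.246410
  f(a) × f(c) ≥ 0, new interval: [1.410000, 1.560000]

After 2 iteration(s), the approximation is c_2 = 1.410000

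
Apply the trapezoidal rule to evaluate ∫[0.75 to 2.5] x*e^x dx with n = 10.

f(x) = x*e^x
a = 0.75, b = 2.5, n = 10
h = (b - a)/n = 0.175000

Trapezoidal rule: (h/2)[f(x₀) + 2f(x₁) + 2f(x₂) + ... + f(xₙ)]

x_0 = 0.7500, f(x_0) = 1.587750, coefficient = 1
x_1 = 0.9250, f(x_1) = 2.332728, coefficient = 2
x_2 = 1.1000, f(x_2) = 3.304583, coefficient = 2
x_3 = 1.2750, f(x_3) = 4.562844, coefficient = 2
x_4 = 1.4500, f(x_4) = 6.181516, coefficient = 2
x_5 = 1.6250, f(x_5) = 8.252431, coefficient = 2
x_6 = 1.8000, f(x_6) = 10.889365, coefficient = 2
x_7 = 1.9750, f(x_7) = 14.233074, coefficient = 2
x_8 = 2.1500, f(x_8) = 18.457446, coefficient = 2
x_9 = 2.3250, f(x_9) = 23.777031, coefficient = 2
x_10 = 2.5000, f(x_10) = 30.456235, coefficient = 1

I ≈ (0.175000/2) × 216.026021 = 18.902277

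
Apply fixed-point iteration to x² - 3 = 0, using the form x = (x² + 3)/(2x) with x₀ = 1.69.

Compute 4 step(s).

Equation: x² - 3 = 0
Fixed-point form: x = (x² + 3)/(2x)
x₀ = 1.69

x_1 = g(1.690000) = 1.732574
x_2 = g(1.732574) = 1.732051
x_3 = g(1.732051) = 1.732051
x_4 = g(1.732051) = 1.732051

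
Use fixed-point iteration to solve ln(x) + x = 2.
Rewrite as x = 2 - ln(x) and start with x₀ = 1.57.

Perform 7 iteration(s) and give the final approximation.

Equation: ln(x) + x = 2
Fixed-point form: x = 2 - ln(x)
x₀ = 1.57

x_1 = g(1.570000) = 1.548924
x_2 = g(1.548924) = 1.562439
x_3 = g(1.562439) = 1.553752
x_4 = g(1.553752) = 1.559327
x_5 = g(1.559327) = 1.555745
x_6 = g(1.555745) = 1.558045
x_7 = g(1.558045) = 1.556568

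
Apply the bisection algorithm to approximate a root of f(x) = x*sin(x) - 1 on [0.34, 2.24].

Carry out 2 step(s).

f(x) = x*sin(x) - 1
Initial interval: [0.34, 2.24]

Iteration 1:
  c_1 = (0.340000 + 2.240000)/2 = 1.290000
  f(c_1) = f(1.290000) = 0.239477
  f(a) × f(c) < 0, new interval: [0.340000, 1.290000]
Iteration 2:
  c_2 = (0.340000 + 1.290000)/2 = 0.815000
  f(c_2) = f(0.815000) = -0.406904
  f(a) × f(c) ≥ 0, new interval: [0.815000, 1.290000]

After 2 iteration(s), the approximation is c_2 = 0.815000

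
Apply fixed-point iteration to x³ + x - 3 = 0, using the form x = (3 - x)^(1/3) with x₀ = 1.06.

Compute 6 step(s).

Equation: x³ + x - 3 = 0
Fixed-point form: x = (3 - x)^(1/3)
x₀ = 1.06

x_1 = g(1.060000) = 1.247194
x_2 = g(1.247194) = 1.205715
x_3 = g(1.205715) = 1.215152
x_4 = g(1.215152) = 1.213018
x_5 = g(1.213018) = 1.213501
x_6 = g(1.213501) = 1.213391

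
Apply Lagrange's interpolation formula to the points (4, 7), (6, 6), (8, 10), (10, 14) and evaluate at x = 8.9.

Lagrange interpolation formula:
P(x) = Σ yᵢ × Lᵢ(x)
where Lᵢ(x) = Π_{j≠i} (x - xⱼ)/(xᵢ - xⱼ)

L_0(8.9) = (8.9 - 6)/(4 - 6) × (8.9 - 8)/(4 - 8) × (8.9 - 10)/(4 - 10) = 0.059813
L_1(8.9) = (8.9 - 4)/(6 - 4) × (8.9 - 8)/(6 - 8) × (8.9 - 10)/(6 - 10) = -0.303188
L_2(8.9) = (8.9 - 4)/(8 - 4) × (8.9 - 6)/(8 - 6) × (8.9 - 10)/(8 - 10) = 0.976937
L_3(8.9) = (8.9 - 4)/(10 - 4) × (8.9 - 6)/(10 - 6) × (8.9 - 8)/(10 - 8) = 0.266438

P(8.9) = 7×L_0(8.9) + 6×L_1(8.9) + 10×L_2(8.9) + 14×L_3(8.9)
P(8.9) = 12.099063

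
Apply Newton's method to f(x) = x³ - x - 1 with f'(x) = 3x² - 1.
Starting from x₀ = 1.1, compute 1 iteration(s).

f(x) = x³ - x - 1
f'(x) = 3x² - 1
x₀ = 1.1

Newton-Raphson formula: x_{n+1} = x_n - f(x_n)/f'(x_n)

Iteration 1:
  f(1.100000) = -0.769000
  f'(1.100000) = 2.630000
  x_1 = 1.100000 - (-0.769000)/2.630000 = 1.392395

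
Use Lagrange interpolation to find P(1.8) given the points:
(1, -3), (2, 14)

Lagrange interpolation formula:
P(x) = Σ yᵢ × Lᵢ(x)
where Lᵢ(x) = Π_{j≠i} (x - xⱼ)/(xᵢ - xⱼ)

L_0(1.8) = (1.8 - 2)/(1 - 2) = 0.200000
L_1(1.8) = (1.8 - 1)/(2 - 1) = 0.800000

P(1.8) = (-3)×L_0(1.8) + 14×L_1(1.8)
P(1.8) = 10.600000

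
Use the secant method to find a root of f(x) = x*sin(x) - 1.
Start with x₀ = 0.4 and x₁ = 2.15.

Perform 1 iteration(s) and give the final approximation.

f(x) = x*sin(x) - 1
x₀ = 0.4, x₁ = 2.15

Secant formula: x_{n+1} = x_n - f(x_n)(x_n - x_{n-1})/(f(x_n) - f(x_{n-1}))

Iteration 1:
  f(0.400000) = -0.844233
  f(2.150000) = 0.799332
  x_2 = 2.150000 - 0.799332×(2.150000 - 0.400000)/(0.799332 - (-0.844233))
       = 1.298904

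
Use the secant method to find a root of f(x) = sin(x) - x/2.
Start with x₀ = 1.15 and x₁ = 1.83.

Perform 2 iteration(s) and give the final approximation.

f(x) = sin(x) - x/2
x₀ = 1.15, x₁ = 1.83

Secant formula: x_{n+1} = x_n - f(x_n)(x_n - x_{n-1})/(f(x_n) - f(x_{n-1}))

Iteration 1:
  f(1.150000) = 0.337764
  f(1.830000) = 0.051594
  x_2 = 1.830000 - 0.051594×(1.830000 - 1.150000)/(0.051594 - 0.337764)
       = 1.952599
Iteration 2:
  f(1.830000) = 0.051594
  f(1.952599) = -0.048305
  x_3 = 1.952599 - (-0.048305)×(1.952599 - 1.830000)/(-0.048305 - 0.051594)
       = 1.893318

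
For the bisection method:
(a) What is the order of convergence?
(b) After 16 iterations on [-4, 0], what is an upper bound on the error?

(a) Bisection has linear (order 1) convergence; the error is halved each step.

(b) Error bound = (b-a)/2^n = (0 - (-4))/2^{16}
    = 4/2^{16}

(a) 1 (linear); (b) error ≤ 6.10e-05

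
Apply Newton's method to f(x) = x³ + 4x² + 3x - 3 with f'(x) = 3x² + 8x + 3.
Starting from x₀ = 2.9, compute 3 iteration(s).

f(x) = x³ + 4x² + 3x - 3
f'(x) = 3x² + 8x + 3
x₀ = 2.9

Newton-Raphson formula: x_{n+1} = x_n - f(x_n)/f'(x_n)

Iteration 1:
  f(2.900000) = 63.729000
  f'(2.900000) = 51.430000
  x_1 = 2.900000 - 63.729000/51.430000 = 1.660859
Iteration 2:
  f(1.660859) = 17.597799
  f'(1.660859) = 24.562237
  x_2 = 1.660859 - 17.597799/24.562237 = 0.944402
Iteration 3:
  f(0.944402) = 4.243093
  f'(0.944402) = 13.230901
  x_3 = 0.944402 - 4.243093/13.230901 = 0.623706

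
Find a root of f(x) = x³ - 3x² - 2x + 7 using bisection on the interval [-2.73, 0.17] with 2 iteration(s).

f(x) = x³ - 3x² - 2x + 7
Initial interval: [-2.73, 0.17]

Iteration 1:
  c_1 = (-2.730000 + 0.170000)/2 = -1.280000
  f(c_1) = f(-1.280000) = 2.547648
  f(a) × f(c) < 0, new interval: [-2.730000, -1.280000]
Iteration 2:
  c_2 = (-2.730000 + (-1.280000))/2 = -2.005000
  f(c_2) = f(-2.005000) = -9.110225
  f(a) × f(c) ≥ 0, new interval: [-2.005000, -1.280000]

After 2 iteration(s), the approximation is c_2 = -2.005000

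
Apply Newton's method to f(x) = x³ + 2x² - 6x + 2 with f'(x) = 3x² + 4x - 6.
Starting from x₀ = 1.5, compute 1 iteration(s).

f(x) = x³ + 2x² - 6x + 2
f'(x) = 3x² + 4x - 6
x₀ = 1.5

Newton-Raphson formula: x_{n+1} = x_n - f(x_n)/f'(x_n)

Iteration 1:
  f(1.500000) = 0.875000
  f'(1.500000) = 6.750000
  x_1 = 1.500000 - 0.875000/6.750000 = 1.370370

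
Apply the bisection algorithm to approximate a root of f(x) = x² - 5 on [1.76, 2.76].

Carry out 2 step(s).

f(x) = x² - 5
Initial interval: [1.76, 2.76]

Iteration 1:
  c_1 = (1.760000 + 2.760000)/2 = 2.260000
  f(c_1) = f(2.260000) = 0.107600
  f(a) × f(c) < 0, new interval: [1.760000, 2.260000]
Iteration 2:
  c_2 = (1.760000 + 2.260000)/2 = 2.010000
  f(c_2) = f(2.010000) = -0.959900
  f(a) × f(c) ≥ 0, new interval: [2.010000, 2.260000]

After 2 iteration(s), the approximation is c_2 = 2.010000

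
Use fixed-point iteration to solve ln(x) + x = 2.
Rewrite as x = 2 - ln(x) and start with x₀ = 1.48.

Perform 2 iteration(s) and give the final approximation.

Equation: ln(x) + x = 2
Fixed-point form: x = 2 - ln(x)
x₀ = 1.48

x_1 = g(1.480000) = 1.607958
x_2 = g(1.607958) = 1.525035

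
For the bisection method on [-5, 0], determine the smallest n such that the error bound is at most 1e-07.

We need (b-a)/2^n ≤ 1e-07
(0 - (-5))/2^n ≤ 1e-07
5/2^n ≤ 1e-07
2^n ≥ 50000000
n ≥ log₂(50000000) = 25.58
n ≥ 26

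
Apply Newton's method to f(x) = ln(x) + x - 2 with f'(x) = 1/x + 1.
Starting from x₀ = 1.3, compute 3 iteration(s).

f(x) = ln(x) + x - 2
f'(x) = 1/x + 1
x₀ = 1.3

Newton-Raphson formula: x_{n+1} = x_n - f(x_n)/f'(x_n)

Iteration 1:
  f(1.300000) = -0.437636
  f'(1.300000) = 1.769231
  x_1 = 1.300000 - (-0.437636)/1.769231 = 1.547359
Iteration 2:
  f(1.547359) = -0.016091
  f'(1.547359) = 1.646262
  x_2 = 1.547359 - (-0.016091)/1.646262 = 1.557134
Iteration 3:
  f(1.557134) = -0.000020
  f'(1.557134) = 1.642206
  x_3 = 1.557134 - (-0.000020)/1.642206 = 1.557146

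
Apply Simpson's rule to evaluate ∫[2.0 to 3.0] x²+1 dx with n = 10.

f(x) = x²+1
a = 2.0, b = 3.0, n = 10
h = (b - a)/n = 0.100000

Simpson's rule: (h/3)[f(x₀) + 4f(x₁) + 2f(x₂) + ... + f(xₙ)]

x_0 = 2.0000, f(x_0) = 5.000000, coefficient = 1
x_1 = 2.1000, f(x_1) = 5.410000, coefficient = 4
x_2 = 2.2000, f(x_2) = 5.840000, coefficient = 2
x_3 = 2.3000, f(x_3) = 6.290000, coefficient = 4
x_4 = 2.4000, f(x_4) = 6.760000, coefficient = 2
x_5 = 2.5000, f(x_5) = 7.250000, coefficient = 4
x_6 = 2.6000, f(x_6) = 7.760000, coefficient = 2
x_7 = 2.7000, f(x_7) = 8.290000, coefficient = 4
x_8 = 2.8000, f(x_8) = 8.840000, coefficient = 2
x_9 = 2.9000, f(x_9) = 9.410000, coefficient = 4
x_10 = 3.0000, f(x_10) = 10.000000, coefficient = 1

I ≈ (0.100000/3) × 220.000000 = 7.333333
Exact value: 7.333333
Error: 0.000000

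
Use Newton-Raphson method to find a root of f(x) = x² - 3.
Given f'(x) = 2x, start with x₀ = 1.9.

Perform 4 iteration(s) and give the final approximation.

f(x) = x² - 3
f'(x) = 2x
x₀ = 1.9

Newton-Raphson formula: x_{n+1} = x_n - f(x_n)/f'(x_n)

Iteration 1:
  f(1.900000) = 0.610000
  f'(1.900000) = 3.800000
  x_1 = 1.900000 - 0.610000/3.800000 = 1.739474
Iteration 2:
  f(1.739474) = 0.025769
  f'(1.739474) = 3.478947
  x_2 = 1.739474 - 0.025769/3.478947 = 1.732067
Iteration 3:
  f(1.732067) = 0.000055
  f'(1.732067) = 3.464133
  x_3 = 1.732067 - 0.000055/3.464133 = 1.732051
Iteration 4:
  f(1.732051) = 0.000000
  f'(1.732051) = 3.464102
  x_4 = 1.732051 - 0.000000/3.464102 = 1.732051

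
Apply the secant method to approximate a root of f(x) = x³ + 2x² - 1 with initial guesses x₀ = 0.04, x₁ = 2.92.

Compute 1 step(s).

f(x) = x³ + 2x² - 1
x₀ = 0.04, x₁ = 2.92

Secant formula: x_{n+1} = x_n - f(x_n)(x_n - x_{n-1})/(f(x_n) - f(x_{n-1}))

Iteration 1:
  f(0.040000) = -0.996736
  f(2.920000) = 40.949888
  x_2 = 2.920000 - 40.949888×(2.920000 - 0.040000)/(40.949888 - (-0.996736))
       = 0.108435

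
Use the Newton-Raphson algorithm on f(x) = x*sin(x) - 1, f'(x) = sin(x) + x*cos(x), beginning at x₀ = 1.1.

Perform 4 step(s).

f(x) = x*sin(x) - 1
f'(x) = sin(x) + x*cos(x)
x₀ = 1.1

Newton-Raphson formula: x_{n+1} = x_n - f(x_n)/f'(x_n)

Iteration 1:
  f(1.100000) = -0.019672
  f'(1.100000) = 1.390163
  x_1 = 1.100000 - (-0.019672)/1.390163 = 1.114151
Iteration 2:
  f(1.114151) = -0.000009
  f'(1.114151) = 1.388810
  x_2 = 1.114151 - (-0.000009)/1.388810 = 1.114157
Iteration 3:
  f(1.114157) = 0.000000
  f'(1.114157) = 1.388809
  x_3 = 1.114157 - 0.000000/1.388809 = 1.114157
Iteration 4:
  f(1.114157) = 0.000000
  f'(1.114157) = 1.388809
  x_4 = 1.114157 - 0.000000/1.388809 = 1.114157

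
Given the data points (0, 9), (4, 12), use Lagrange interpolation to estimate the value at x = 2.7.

Lagrange interpolation formula:
P(x) = Σ yᵢ × Lᵢ(x)
where Lᵢ(x) = Π_{j≠i} (x - xⱼ)/(xᵢ - xⱼ)

L_0(2.7) = (2.7 - 4)/(0 - 4) = 0.325000
L_1(2.7) = (2.7 - 0)/(4 - 0) = 0.675000

P(2.7) = 9×L_0(2.7) + 12×L_1(2.7)
P(2.7) = 11.025000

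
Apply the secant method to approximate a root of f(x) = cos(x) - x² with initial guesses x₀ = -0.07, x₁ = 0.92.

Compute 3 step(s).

f(x) = cos(x) - x²
x₀ = -0.07, x₁ = 0.92

Secant formula: x_{n+1} = x_n - f(x_n)(x_n - x_{n-1})/(f(x_n) - f(x_{n-1}))

Iteration 1:
  f(-0.070000) = 0.992651
  f(0.920000) = -0.240580
  x_2 = 0.920000 - (-0.240580)×(0.920000 - (-0.070000))/(-0.240580 - 0.992651)
       = 0.726870
Iteration 2:
  f(0.920000) = -0.240580
  f(0.726870) = 0.218918
  x_3 = 0.726870 - 0.218918×(0.726870 - 0.920000)/(0.218918 - (-0.240580))
       = 0.818883
Iteration 3:
  f(0.726870) = 0.218918
  f(0.818883) = 0.012469
  x_4 = 0.818883 - 0.012469×(0.818883 - 0.726870)/(0.012469 - 0.218918)
       = 0.824440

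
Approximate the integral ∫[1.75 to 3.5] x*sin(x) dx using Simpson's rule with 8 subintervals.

f(x) = x*sin(x)
a = 1.75, b = 3.5, n = 8
h = (b - a)/n = 0.218750

Simpson's rule: (h/3)[f(x₀) + 4f(x₁) + 2f(x₂) + ... + f(xₙ)]

x_0 = 1.7500, f(x_0) = 1.721975, coefficient = 1
x_1 = 1.9688, f(x_1) = 1.814904, coefficient = 4
x_2 = 2.1875, f(x_2) = 1.784539, coefficient = 2
x_3 = 2.4062, f(x_3) = 1.614212, coefficient = 4
x_4 = 2.6250, f(x_4) = 1.296541, coefficient = 2
x_5 = 2.8438, f(x_5) = 0.834523, coefficient = 4
x_6 = 3.0625, f(x_6) = 0.241969, coefficient = 2
x_7 = 3.2812, f(x_7) = -0.456762, coefficient = 4
x_8 = 3.5000, f(x_8) = -1.227741, coefficient = 1

I ≈ (0.218750/3) × 22.367835 = 1.630988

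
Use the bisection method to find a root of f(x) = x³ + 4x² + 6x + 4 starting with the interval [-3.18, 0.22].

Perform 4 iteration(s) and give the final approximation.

f(x) = x³ + 4x² + 6x + 4
Initial interval: [-3.18, 0.22]

Iteration 1:
  c_1 = (-3.180000 + 0.220000)/2 = -1.480000
  f(c_1) = f(-1.480000) = 0.639808
  f(a) × f(c) < 0, new interval: [-3.180000, -1.480000]
Iteration 2:
  c_2 = (-3.180000 + (-1.480000))/2 = -2.330000
  f(c_2) = f(-2.330000) = -0.913737
  f(a) × f(c) ≥ 0, new interval: [-2.330000, -1.480000]
Iteration 3:
  c_3 = (-2.330000 + (-1.480000))/2 = -1.905000
  f(c_3) = f(-1.905000) = 0.172807
  f(a) × f(c) < 0, new interval: [-2.330000, -1.905000]
Iteration 4:
  c_4 = (-2.330000 + (-1.905000))/2 = -2.117500
  f(c_4) = f(-2.117500) = -0.264235
  f(a) × f(c) ≥ 0, new interval: [-2.117500, -1.905000]

After 4 iteration(s), the approximation is c_4 = -2.117500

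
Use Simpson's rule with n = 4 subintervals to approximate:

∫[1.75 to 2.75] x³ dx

f(x) = x³
a = 1.75, b = 2.75, n = 4
h = (b - a)/n = 0.250000

Simpson's rule: (h/3)[f(x₀) + 4f(x₁) + 2f(x₂) + ... + f(xₙ)]

x_0 = 1.7500, f(x_0) = 5.359375, coefficient = 1
x_1 = 2.0000, f(x_1) = 8.000000, coefficient = 4
x_2 = 2.2500, f(x_2) = 11.390625, coefficient = 2
x_3 = 2.5000, f(x_3) = 15.625000, coefficient = 4
x_4 = 2.7500, f(x_4) = 20.796875, coefficient = 1

I ≈ (0.250000/3) × 143.437500 = 11.953125
Exact value: 11.953125
Error: 0.000000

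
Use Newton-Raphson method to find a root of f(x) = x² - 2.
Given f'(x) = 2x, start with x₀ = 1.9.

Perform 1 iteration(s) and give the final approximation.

f(x) = x² - 2
f'(x) = 2x
x₀ = 1.9

Newton-Raphson formula: x_{n+1} = x_n - f(x_n)/f'(x_n)

Iteration 1:
  f(1.900000) = 1.610000
  f'(1.900000) = 3.800000
  x_1 = 1.900000 - 1.610000/3.800000 = 1.476316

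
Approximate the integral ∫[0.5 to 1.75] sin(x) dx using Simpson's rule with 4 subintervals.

f(x) = sin(x)
a = 0.5, b = 1.75, n = 4
h = (b - a)/n = 0.312500

Simpson's rule: (h/3)[f(x₀) + 4f(x₁) + 2f(x₂) + ... + f(xₙ)]

x_0 = 0.5000, f(x_0) = 0.479426, coefficient = 1
x_1 = 0.8125, f(x_1) = 0.726009, coefficient = 4
x_2 = 1.1250, f(x_2) = 0.902268, coefficient = 2
x_3 = 1.4375, f(x_3) = 0.991129, coefficient = 4
x_4 = 1.7500, f(x_4) = 0.983986, coefficient = 1

I ≈ (0.312500/3) × 10.136498 = 1.055885
Exact value: 1.055829
Error: 0.000057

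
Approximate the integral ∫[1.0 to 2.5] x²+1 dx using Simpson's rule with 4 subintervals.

f(x) = x²+1
a = 1.0, b = 2.5, n = 4
h = (b - a)/n = 0.375000

Simpson's rule: (h/3)[f(x₀) + 4f(x₁) + 2f(x₂) + ... + f(xₙ)]

x_0 = 1.0000, f(x_0) = 2.000000, coefficient = 1
x_1 = 1.3750, f(x_1) = 2.890625, coefficient = 4
x_2 = 1.7500, f(x_2) = 4.062500, coefficient = 2
x_3 = 2.1250, f(x_3) = 5.515625, coefficient = 4
x_4 = 2.5000, f(x_4) = 7.250000, coefficient = 1

I ≈ (0.375000/3) × 51.000000 = 6.375000
Exact value: 6.375000
Error: 0.000000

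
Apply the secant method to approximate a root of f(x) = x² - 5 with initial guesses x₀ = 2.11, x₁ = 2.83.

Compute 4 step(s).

f(x) = x² - 5
x₀ = 2.11, x₁ = 2.83

Secant formula: x_{n+1} = x_n - f(x_n)(x_n - x_{n-1})/(f(x_n) - f(x_{n-1}))

Iteration 1:
  f(2.110000) = -0.547900
  f(2.830000) = 3.008900
  x_2 = 2.830000 - 3.008900×(2.830000 - 2.110000)/(3.008900 - (-0.547900))
       = 2.220911
Iteration 2:
  f(2.830000) = 3.008900
  f(2.220911) = -0.067555
  x_3 = 2.220911 - (-0.067555)×(2.220911 - 2.830000)/(-0.067555 - 3.008900)
       = 2.234286
Iteration 3:
  f(2.220911) = -0.067555
  f(2.234286) = -0.007968
  x_4 = 2.234286 - (-0.007968)×(2.234286 - 2.220911)/(-0.007968 - (-0.067555))
       = 2.236074
Iteration 4:
  f(2.234286) = -0.007968
  f(2.236074) = 0.000027
  x_5 = 2.236074 - 0.000027×(2.236074 - 2.234286)/(0.000027 - (-0.007968))
       = 2.236068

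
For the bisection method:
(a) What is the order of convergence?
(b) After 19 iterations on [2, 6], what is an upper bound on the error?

(a) Bisection has linear (order 1) convergence; the error is halved each step.

(b) Error bound = (b-a)/2^n = (6 - 2)/2^{19}
    = 4/2^{19}

(a) 1 (linear); (b) error ≤ 7.63e-06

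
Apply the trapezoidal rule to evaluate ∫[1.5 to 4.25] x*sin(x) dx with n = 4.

f(x) = x*sin(x)
a = 1.5, b = 4.25, n = 4
h = (b - a)/n = 0.687500

Trapezoidal rule: (h/2)[f(x₀) + 2f(x₁) + 2f(x₂) + ... + f(xₙ)]

x_0 = 1.5000, f(x_0) = 1.496242, coefficient = 1
x_1 = 2.1875, f(x_1) = 1.784539, coefficient = 2
x_2 = 2.8750, f(x_2) = 0.757407, coefficient = 2
x_3 = 3.5625, f(x_3) = -1.455598, coefficient = 2
x_4 = 4.2500, f(x_4) = -3.803705, coefficient = 1

I ≈ (0.687500/2) × -0.134765 = -0.046325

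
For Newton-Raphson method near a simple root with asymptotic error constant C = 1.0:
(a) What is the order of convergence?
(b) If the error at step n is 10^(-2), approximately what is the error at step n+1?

(a) Newton-Raphson has quadratic (order 2) convergence near simple roots.
    This means |e_{n+1}| ≈ C|e_n|².

(b) With |e_n| = 10^(-2) and C = 1.0:
    |e_{n+1}| ≈ 1.0 × (10^(-2))² = 1.0 × 10^(-4)

(a) 2 (quadratic); (b) |e_{n+1}| ≈ 1.000e-04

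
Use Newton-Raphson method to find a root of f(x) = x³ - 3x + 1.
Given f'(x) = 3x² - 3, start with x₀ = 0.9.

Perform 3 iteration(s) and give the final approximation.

f(x) = x³ - 3x + 1
f'(x) = 3x² - 3
x₀ = 0.9

Newton-Raphson formula: x_{n+1} = x_n - f(x_n)/f'(x_n)

Iteration 1:
  f(0.900000) = -0.971000
  f'(0.900000) = -0.570000
  x_1 = 0.900000 - (-0.971000)/(-0.570000) = -0.803509
Iteration 2:
  f(-0.803509) = 2.891760
  f'(-0.803509) = -1.063121
  x_2 = -0.803509 - 2.891760/(-1.063121) = 1.916558
Iteration 3:
  f(1.916558) = 2.290216
  f'(1.916558) = 8.019582
  x_3 = 1.916558 - 2.290216/8.019582 = 1.630980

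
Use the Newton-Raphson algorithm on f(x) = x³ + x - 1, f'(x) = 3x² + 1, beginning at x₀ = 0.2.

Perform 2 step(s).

f(x) = x³ + x - 1
f'(x) = 3x² + 1
x₀ = 0.2

Newton-Raphson formula: x_{n+1} = x_n - f(x_n)/f'(x_n)

Iteration 1:
  f(0.200000) = -0.792000
  f'(0.200000) = 1.120000
  x_1 = 0.200000 - (-0.792000)/1.120000 = 0.907143
Iteration 2:
  f(0.907143) = 0.653638
  f'(0.907143) = 3.468724
  x_2 = 0.907143 - 0.653638/3.468724 = 0.718705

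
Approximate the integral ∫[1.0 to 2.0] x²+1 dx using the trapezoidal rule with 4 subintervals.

f(x) = x²+1
a = 1.0, b = 2.0, n = 4
h = (b - a)/n = 0.250000

Trapezoidal rule: (h/2)[f(x₀) + 2f(x₁) + 2f(x₂) + ... + f(xₙ)]

x_0 = 1.0000, f(x_0) = 2.000000, coefficient = 1
x_1 = 1.2500, f(x_1) = 2.562500, coefficient = 2
x_2 = 1.5000, f(x_2) = 3.250000, coefficient = 2
x_3 = 1.7500, f(x_3) = 4.062500, coefficient = 2
x_4 = 2.0000, f(x_4) = 5.000000, coefficient = 1

I ≈ (0.250000/2) × 26.750000 = 3.343750
Exact value: 3.333333
Error: 0.010417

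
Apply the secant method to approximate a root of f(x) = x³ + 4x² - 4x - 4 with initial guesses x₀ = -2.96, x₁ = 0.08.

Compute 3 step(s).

f(x) = x³ + 4x² - 4x - 4
x₀ = -2.96, x₁ = 0.08

Secant formula: x_{n+1} = x_n - f(x_n)(x_n - x_{n-1})/(f(x_n) - f(x_{n-1}))

Iteration 1:
  f(-2.960000) = 16.952064
  f(0.080000) = -4.293888
  x_2 = 0.080000 - (-4.293888)×(0.080000 - (-2.960000))/(-4.293888 - 16.952064)
       = -0.534396
Iteration 2:
  f(0.080000) = -4.293888
  f(-0.534396) = -0.872715
  x_3 = -0.534396 - (-0.872715)×(-0.534396 - 0.080000)/(-0.872715 - (-4.293888))
       = -0.691123
Iteration 3:
  f(-0.534396) = -0.872715
  f(-0.691123) = 0.344982
  x_4 = -0.691123 - 0.344982×(-0.691123 - (-0.534396))/(0.344982 - (-0.872715))
       = -0.646721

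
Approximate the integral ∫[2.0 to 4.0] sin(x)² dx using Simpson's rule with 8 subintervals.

f(x) = sin(x)²
a = 2.0, b = 4.0, n = 8
h = (b - a)/n = 0.250000

Simpson's rule: (h/3)[f(x₀) + 4f(x₁) + 2f(x₂) + ... + f(xₙ)]

x_0 = 2.0000, f(x_0) = 0.826822, coefficient = 1
x_1 = 2.2500, f(x_1) = 0.605398, coefficient = 4
x_2 = 2.5000, f(x_2) = 0.358169, coefficient = 2
x_3 = 2.7500, f(x_3) = 0.145665, coefficient = 4
x_4 = 3.0000, f(x_4) = 0.019915, coefficient = 2
x_5 = 3.2500, f(x_5) = 0.011706, coefficient = 4
x_6 = 3.5000, f(x_6) = 0.123049, coefficient = 2
x_7 = 3.7500, f(x_7) = 0.326682, coefficient = 4
x_8 = 4.0000, f(x_8) = 0.572750, coefficient = 1

I ≈ (0.250000/3) × 6.759643 = 0.563304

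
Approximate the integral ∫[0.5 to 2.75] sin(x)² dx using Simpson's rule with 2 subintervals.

f(x) = sin(x)²
a = 0.5, b = 2.75, n = 2
h = (b - a)/n = 1.125000

Simpson's rule: (h/3)[f(x₀) + 4f(x₁) + 2f(x₂) + ... + f(xₙ)]

x_0 = 0.5000, f(x_0) = 0.229849, coefficient = 1
x_1 = 1.6250, f(x_1) = 0.997065, coefficient = 4
x_2 = 2.7500, f(x_2) = 0.145665, coefficient = 1

I ≈ (1.125000/3) × 4.363773 = 1.636415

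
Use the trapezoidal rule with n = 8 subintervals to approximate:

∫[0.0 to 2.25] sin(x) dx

f(x) = sin(x)
a = 0.0, b = 2.25, n = 8
h = (b - a)/n = 0.281250

Trapezoidal rule: (h/2)[f(x₀) + 2f(x₁) + 2f(x₂) + ... + f(xₙ)]

x_0 = 0.0000, f(x_0) = 0.000000, coefficient = 1
x_1 = 0.2812, f(x_1) = 0.277557, coefficient = 2
x_2 = 0.5625, f(x_2) = 0.533303, coefficient = 2
x_3 = 0.8438, f(x_3) = 0.747141, coefficient = 2
x_4 = 1.1250, f(x_4) = 0.902268, coefficient = 2
x_5 = 1.4062, f(x_5) = 0.986493, coefficient = 2
x_6 = 1.6875, f(x_6) = 0.993198, coefficient = 2
x_7 = 1.9688, f(x_7) = 0.921856, coefficient = 2
x_8 = 2.2500, f(x_8) = 0.778073, coefficient = 1

I ≈ (0.281250/2) × 11.501702 = 1.617427
Exact value: 1.628174
Error: 0.010747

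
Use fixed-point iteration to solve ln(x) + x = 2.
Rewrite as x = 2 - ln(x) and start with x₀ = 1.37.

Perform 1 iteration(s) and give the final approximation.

Equation: ln(x) + x = 2
Fixed-point form: x = 2 - ln(x)
x₀ = 1.37

x_1 = g(1.370000) = 1.685189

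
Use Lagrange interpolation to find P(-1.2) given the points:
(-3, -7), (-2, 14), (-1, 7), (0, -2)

Lagrange interpolation formula:
P(x) = Σ yᵢ × Lᵢ(x)
where Lᵢ(x) = Π_{j≠i} (x - xⱼ)/(xᵢ - xⱼ)

L_0(-1.2) = (-1.2 - (-2))/(-3 - (-2)) × (-1.2 - (-1))/(-3 - (-1)) × (-1.2 - 0)/(-3 - 0) = -0.032000
L_1(-1.2) = (-1.2 - (-3))/(-2 - (-3)) × (-1.2 - (-1))/(-2 - (-1)) × (-1.2 - 0)/(-2 - 0) = 0.216000
L_2(-1.2) = (-1.2 - (-3))/(-1 - (-3)) × (-1.2 - (-2))/(-1 - (-2)) × (-1.2 - 0)/(-1 - 0) = 0.864000
L_3(-1.2) = (-1.2 - (-3))/(0 - (-3)) × (-1.2 - (-2))/(0 - (-2)) × (-1.2 - (-1))/(0 - (-1)) = -0.048000

P(-1.2) = (-7)×L_0(-1.2) + 14×L_1(-1.2) + 7×L_2(-1.2) + (-2)×L_3(-1.2)
P(-1.2) = 9.392000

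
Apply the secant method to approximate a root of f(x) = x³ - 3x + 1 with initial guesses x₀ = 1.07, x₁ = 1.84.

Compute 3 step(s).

f(x) = x³ - 3x + 1
x₀ = 1.07, x₁ = 1.84

Secant formula: x_{n+1} = x_n - f(x_n)(x_n - x_{n-1})/(f(x_n) - f(x_{n-1}))

Iteration 1:
  f(1.070000) = -0.984957
  f(1.840000) = 1.709504
  x_2 = 1.840000 - 1.709504×(1.840000 - 1.070000)/(1.709504 - (-0.984957))
       = 1.351473
Iteration 2:
  f(1.840000) = 1.709504
  f(1.351473) = -0.585983
  x_3 = 1.351473 - (-0.585983)×(1.351473 - 1.840000)/(-0.585983 - 1.709504)
       = 1.476182
Iteration 3:
  f(1.351473) = -0.585983
  f(1.476182) = -0.211779
  x_4 = 1.476182 - (-0.211779)×(1.476182 - 1.351473)/(-0.211779 - (-0.585983))
       = 1.546760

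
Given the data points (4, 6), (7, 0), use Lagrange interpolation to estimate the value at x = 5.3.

Lagrange interpolation formula:
P(x) = Σ yᵢ × Lᵢ(x)
where Lᵢ(x) = Π_{j≠i} (x - xⱼ)/(xᵢ - xⱼ)

L_0(5.3) = (5.3 - 7)/(4 - 7) = 0.566667
L_1(5.3) = (5.3 - 4)/(7 - 4) = 0.433333

P(5.3) = 6×L_0(5.3) + 0×L_1(5.3)
P(5.3) = 3.400000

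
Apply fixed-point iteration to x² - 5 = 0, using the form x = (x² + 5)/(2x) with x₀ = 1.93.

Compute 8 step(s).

Equation: x² - 5 = 0
Fixed-point form: x = (x² + 5)/(2x)
x₀ = 1.93

x_1 = g(1.930000) = 2.260337
x_2 = g(2.260337) = 2.236198
x_3 = g(2.236198) = 2.236068
x_4 = g(2.236068) = 2.236068
x_5 = g(2.236068) = 2.236068
x_6 = g(2.236068) = 2.236068
x_7 = g(2.236068) = 2.236068
x_8 = g(2.236068) = 2.236068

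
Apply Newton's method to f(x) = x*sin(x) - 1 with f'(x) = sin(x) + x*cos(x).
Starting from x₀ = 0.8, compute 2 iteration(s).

f(x) = x*sin(x) - 1
f'(x) = sin(x) + x*cos(x)
x₀ = 0.8

Newton-Raphson formula: x_{n+1} = x_n - f(x_n)/f'(x_n)

Iteration 1:
  f(0.800000) = -0.426115
  f'(0.800000) = 1.274721
  x_1 = 0.800000 - (-0.426115)/1.274721 = 1.134281
Iteration 2:
  f(1.134281) = 0.027920
  f'(1.134281) = 1.385786
  x_2 = 1.134281 - 0.027920/1.385786 = 1.114134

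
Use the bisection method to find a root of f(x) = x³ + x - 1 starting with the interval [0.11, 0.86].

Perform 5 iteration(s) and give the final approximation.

f(x) = x³ + x - 1
Initial interval: [0.11, 0.86]

Iteration 1:
  c_1 = (0.110000 + 0.860000)/2 = 0.485000
  f(c_1) = f(0.485000) = -0.400916
  f(a) × f(c) ≥ 0, new interval: [0.485000, 0.860000]
Iteration 2:
  c_2 = (0.485000 + 0.860000)/2 = 0.672500
  f(c_2) = f(0.672500) = -0.023358
  f(a) × f(c) ≥ 0, new interval: [0.672500, 0.860000]
Iteration 3:
  c_3 = (0.672500 + 0.860000)/2 = 0.766250
  f(c_3) = f(0.766250) = 0.216145
  f(a) × f(c) < 0, new interval: [0.672500, 0.766250]
Iteration 4:
  c_4 = (0.672500 + 0.766250)/2 = 0.719375
  f(c_4) = f(0.719375) = 0.091652
  f(a) × f(c) < 0, new interval: [0.672500, 0.719375]
Iteration 5:
  c_5 = (0.672500 + 0.719375)/2 = 0.695937
  f(c_5) = f(0.695937) = 0.033000
  f(a) × f(c) < 0, new interval: [0.672500, 0.695937]

After 5 iteration(s), the approximation is c_5 = 0.695937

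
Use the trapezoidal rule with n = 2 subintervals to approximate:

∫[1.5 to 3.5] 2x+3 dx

f(x) = 2x+3
a = 1.5, b = 3.5, n = 2
h = (b - a)/n = 1.000000

Trapezoidal rule: (h/2)[f(x₀) + 2f(x₁) + 2f(x₂) + ... + f(xₙ)]

x_0 = 1.5000, f(x_0) = 6.000000, coefficient = 1
x_1 = 2.5000, f(x_1) = 8.000000, coefficient = 2
x_2 = 3.5000, f(x_2) = 10.000000, coefficient = 1

I ≈ (1.000000/2) × 32.000000 = 16.000000
Exact value: 16.000000
Error: 0.000000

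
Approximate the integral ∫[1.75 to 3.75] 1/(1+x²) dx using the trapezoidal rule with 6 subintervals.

f(x) = 1/(1+x²)
a = 1.75, b = 3.75, n = 6
h = (b - a)/n = 0.333333

Trapezoidal rule: (h/2)[f(x₀) + 2f(x₁) + 2f(x₂) + ... + f(xₙ)]

x_0 = 1.7500, f(x_0) = 0.246154, coefficient = 1
x_1 = 2.0833, f(x_1) = 0.187256, coefficient = 2
x_2 = 2.4167, f(x_2) = 0.146193, coefficient = 2
x_3 = 2.7500, f(x_3) = 0.116788, coefficient = 2
x_4 = 3.0833, f(x_4) = 0.095175, coefficient = 2
x_5 = 3.4167, f(x_5) = 0.078904, coefficient = 2
x_6 = 3.7500, f(x_6) = 0.066390, coefficient = 1

I ≈ (0.333333/2) × 1.561177 = 0.260196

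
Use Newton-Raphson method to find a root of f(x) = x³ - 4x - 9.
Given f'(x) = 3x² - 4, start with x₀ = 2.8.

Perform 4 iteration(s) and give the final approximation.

f(x) = x³ - 4x - 9
f'(x) = 3x² - 4
x₀ = 2.8

Newton-Raphson formula: x_{n+1} = x_n - f(x_n)/f'(x_n)

Iteration 1:
  f(2.800000) = 1.752000
  f'(2.800000) = 19.520000
  x_1 = 2.800000 - 1.752000/19.520000 = 2.710246
Iteration 2:
  f(2.710246) = 0.066946
  f'(2.710246) = 18.036299
  x_2 = 2.710246 - 0.066946/18.036299 = 2.706534
Iteration 3:
  f(2.706534) = 0.000112
  f'(2.706534) = 17.975982
  x_3 = 2.706534 - 0.000112/17.975982 = 2.706528
Iteration 4:
  f(2.706528) = 0.000000
  f'(2.706528) = 17.975881
  x_4 = 2.706528 - 0.000000/17.975881 = 2.706528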